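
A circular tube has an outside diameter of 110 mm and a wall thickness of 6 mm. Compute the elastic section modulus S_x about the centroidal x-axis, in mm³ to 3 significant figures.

S_x ≈ 4.83 × 10⁴ mm³

Decompose the section into non-overlapping parts with the origin at the bottom-left of its bounding rectangle.
Outer circle: ⌀110, A = 9503.3 mm², y = 55 mm, Ī = 7 186 884 mm⁴.
Bore (subtracted): ⌀98, A = 7 543 mm², y = 55 mm, Ī = 4 527 664 mm⁴.
By symmetry the centroid is at mid-height, ȳ = 55 mm.
All pieces are centred on the centroidal x-axis, so I = ΣĪ (holes subtracted) = 2 659 220 mm⁴.
Extreme fibre distance c = 55 mm; S = I/c = 48 349 mm³.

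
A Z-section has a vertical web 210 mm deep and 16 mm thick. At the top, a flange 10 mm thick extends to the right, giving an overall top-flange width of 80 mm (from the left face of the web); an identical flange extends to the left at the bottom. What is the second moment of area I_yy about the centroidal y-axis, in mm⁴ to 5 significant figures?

Split into non-overlapping primitives; take the origin at the lower-left of the bounding box.
Web: 16 × 210, A = 3 360 mm², x = 72 mm, Ī = 71 680 mm⁴.
Top flange (beyond web): 64 × 10, A = 640 mm², x = 112 mm, Ī = 218453.3 mm⁴.
Bottom flange (beyond web): 64 × 10, A = 640 mm², x = 32 mm, Ī = 218453.3 mm⁴.
Centroid: x̄ = ΣA·x / ΣA = 72 mm.
Transfer each piece to the centroidal y-axis using Ī + A·d² with d = x − 72:
  web: d = 0 mm → contributes +71 680 mm⁴
  top flange (beyond web): d = 40 mm → contributes +1 242 453 mm⁴
  bottom flange (beyond web): d = -40 mm → contributes +1 242 453 mm⁴
Total I = 2 556 587 mm⁴.

I_yy ≈ 2.5566 × 10⁶ mm⁴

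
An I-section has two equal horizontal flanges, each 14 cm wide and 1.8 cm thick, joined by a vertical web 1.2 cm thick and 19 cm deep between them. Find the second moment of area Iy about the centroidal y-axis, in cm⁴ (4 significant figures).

Split into non-overlapping primitives; take the origin at the lower-left of the bounding box.
Bottom flange: 14 × 1.8, A = 25.2 cm², x = 7 cm, Ī = 411.6 cm⁴.
Web: 1.2 × 19, A = 22.8 cm², x = 7 cm, Ī = 2.736 cm⁴.
Top flange: 14 × 1.8, A = 25.2 cm², x = 7 cm, Ī = 411.6 cm⁴.
By symmetry the centroid is at mid-width, x̄ = 7 cm.
All pieces are centred on the centroidal y-axis, so I = ΣĪ = 825.936 cm⁴.

Iy ≈ 825.9 cm⁴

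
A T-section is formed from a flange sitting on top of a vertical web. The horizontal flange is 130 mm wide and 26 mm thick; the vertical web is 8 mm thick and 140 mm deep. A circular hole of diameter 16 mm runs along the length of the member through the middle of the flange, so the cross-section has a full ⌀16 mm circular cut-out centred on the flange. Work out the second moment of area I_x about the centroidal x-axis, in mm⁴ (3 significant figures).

Decompose the section into non-overlapping parts with the origin at the bottom-left of its bounding rectangle.
Flange: 130 × 26, A = 3 380 mm², y = 153 mm, Ī = 190 407 mm⁴.
Web: 8 × 140, A = 1 120 mm², y = 70 mm, Ī = 1 829 333 mm⁴.
Hole (subtracted): ⌀16, A = 201.06 mm², y = 153 mm, Ī = 3 217 mm⁴.
Centroid: ȳ = ΣA·y / ΣA = 131.38 mm.
Transfer each piece to the centroidal x-axis using Ī + A·d² with d = y − 131.38:
  flange: d = 21.624 mm → contributes +1 770 878 mm⁴
  web: d = -61.376 mm → contributes +6 048 396 mm⁴
  hole: d = 21.624 mm → contributes −97 233 mm⁴
Total I = 7 722 041 mm⁴.

I_x ≈ 7.72 × 10⁶ mm⁴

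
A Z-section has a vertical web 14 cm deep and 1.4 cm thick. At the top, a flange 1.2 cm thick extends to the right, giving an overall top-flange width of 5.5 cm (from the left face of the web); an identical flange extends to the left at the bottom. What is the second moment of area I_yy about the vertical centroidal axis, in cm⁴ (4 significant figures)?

Treat the section as a set of non-overlapping primitives; coordinates are from the bounding-box lower-left.
Web: 1.4 × 14, A = 19.6 cm², x = 4.8 cm, Ī = 3.20133 cm⁴.
Top flange (beyond web): 4.1 × 1.2, A = 4.92 cm², x = 7.55 cm, Ī = 6.8921 cm⁴.
Bottom flange (beyond web): 4.1 × 1.2, A = 4.92 cm², x = 2.05 cm, Ī = 6.8921 cm⁴.
Centroid: x̄ = ΣA·x / ΣA = 4.8 cm.
Transfer each piece to the vertical centroidal axis using Ī + A·d² with d = x − 4.8:
  web: d = 0 cm → contributes +3.20133 cm⁴
  top flange (beyond web): d = 2.75 cm → contributes +44.0996 cm⁴
  bottom flange (beyond web): d = -2.75 cm → contributes +44.0996 cm⁴
Total I = 91.4005 cm⁴.

I_yy ≈ 91.40 cm⁴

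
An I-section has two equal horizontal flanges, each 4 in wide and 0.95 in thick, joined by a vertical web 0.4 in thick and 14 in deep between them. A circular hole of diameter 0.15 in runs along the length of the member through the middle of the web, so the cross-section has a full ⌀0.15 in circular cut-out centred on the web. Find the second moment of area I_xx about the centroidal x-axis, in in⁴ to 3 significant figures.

I_xx ≈ 517 in⁴

Split into non-overlapping primitives; take the origin at the lower-left of the bounding box.
Bottom flange: 4 × 0.95, A = 3.8 in², y = 0.475 in, Ī = 0.28579 in⁴.
Web: 0.4 × 14, A = 5.6 in², y = 7.95 in, Ī = 91.467 in⁴.
Top flange: 4 × 0.95, A = 3.8 in², y = 15.425 in, Ī = 0.28579 in⁴.
Hole (subtracted): ⌀0.15, A = 0.017671 in², y = 7.95 in, Ī = 0.00002485 in⁴.
By symmetry the centroid is at mid-height, ȳ = 7.95 in.
Transfer each piece to the centroidal x-axis using Ī + A·d² with d = y − 7.95:
  bottom flange: d = -7.475 in → contributes +212.61 in⁴
  web: d = 0 in → contributes +91.467 in⁴
  top flange: d = 7.475 in → contributes +212.61 in⁴
  hole: d = 0 in → contributes −0.00002485 in⁴
Total I = 516.69 in⁴.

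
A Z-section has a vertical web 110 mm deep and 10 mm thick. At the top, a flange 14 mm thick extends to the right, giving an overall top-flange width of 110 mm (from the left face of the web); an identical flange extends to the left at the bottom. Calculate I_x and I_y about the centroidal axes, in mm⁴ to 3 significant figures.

I_x ≈ 7.61 × 10⁶ mm⁴, I_y ≈ 1.08 × 10⁷ mm⁴

Split into non-overlapping primitives; take the origin at the lower-left of the bounding box.
Web: 10 × 110, A = 1 100 mm², y = 55 mm, Ī = 1 109 167 mm⁴.
Top flange (beyond web): 100 × 14, A = 1 400 mm², y = 103 mm, Ī = 22 867 mm⁴.
Bottom flange (beyond web): 100 × 14, A = 1 400 mm², y = 7 mm, Ī = 22 867 mm⁴.
Centroid: ȳ = ΣA·y / ΣA = 55 mm.
Transfer each piece to the centroidal x-axis using Ī + A·d² with d = y − 55:
  web: d = 0 mm → contributes +1 109 167 mm⁴
  top flange (beyond web): d = 48 mm → contributes +3 248 467 mm⁴
  bottom flange (beyond web): d = -48 mm → contributes +3 248 467 mm⁴
Total I = 7 606 100 mm⁴.
For the y-axis: x̄ = 105 mm.
Repeating about the centroidal y-axis gives I_y = 10 812 500 mm⁴.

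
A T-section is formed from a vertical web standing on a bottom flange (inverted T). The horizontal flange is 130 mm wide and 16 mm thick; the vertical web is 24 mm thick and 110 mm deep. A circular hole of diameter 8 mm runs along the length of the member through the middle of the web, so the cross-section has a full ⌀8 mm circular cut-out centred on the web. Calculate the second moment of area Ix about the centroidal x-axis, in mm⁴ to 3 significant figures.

Split into non-overlapping primitives; take the origin at the lower-left of the bounding box.
Flange: 130 × 16, A = 2 080 mm², y = 8 mm, Ī = 44 373 mm⁴.
Web: 24 × 110, A = 2 640 mm², y = 71 mm, Ī = 2 662 000 mm⁴.
Hole (subtracted): ⌀8, A = 50.265 mm², y = 71 mm, Ī = 201.06 mm⁴.
Centroid: ȳ = ΣA·y / ΣA = 42.938 mm.
Transfer each piece to the centroidal x-axis using Ī + A·d² with d = y − 42.938:
  flange: d = -34.938 mm → contributes +2 583 419 mm⁴
  web: d = 28.062 mm → contributes +4 740 870 mm⁴
  hole: d = 28.062 mm → contributes −39 783 mm⁴
Total I = 7 284 506 mm⁴.

Ix ≈ 7.28 × 10⁶ mm⁴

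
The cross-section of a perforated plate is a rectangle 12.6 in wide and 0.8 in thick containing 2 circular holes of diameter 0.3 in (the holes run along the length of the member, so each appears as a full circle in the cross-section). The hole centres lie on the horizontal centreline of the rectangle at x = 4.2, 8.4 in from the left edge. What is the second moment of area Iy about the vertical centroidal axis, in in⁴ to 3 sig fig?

Treat the section as a set of non-overlapping primitives; coordinates are from the bounding-box lower-left.
Plate: 12.6 × 0.8, A = 10.08 in², x = 6.3 in, Ī = 133.36 in⁴.
Hole 1 (subtracted): ⌀0.3, A = 0.070686 in², x = 4.2 in, Ī = 0.00039761 in⁴.
Hole 2 (subtracted): ⌀0.3, A = 0.070686 in², x = 8.4 in, Ī = 0.00039761 in⁴.
By symmetry the centroid is at mid-width, x̄ = 6.3 in.
Transfer each piece to the vertical centroidal axis using Ī + A·d² with d = x − 6.3:
  plate: d = 0 in → contributes +133.36 in⁴
  hole 1: d = -2.1 in → contributes −0.31212 in⁴
  hole 2: d = 2.1 in → contributes −0.31212 in⁴
Total I = 132.73 in⁴.

Iy ≈ 133 in⁴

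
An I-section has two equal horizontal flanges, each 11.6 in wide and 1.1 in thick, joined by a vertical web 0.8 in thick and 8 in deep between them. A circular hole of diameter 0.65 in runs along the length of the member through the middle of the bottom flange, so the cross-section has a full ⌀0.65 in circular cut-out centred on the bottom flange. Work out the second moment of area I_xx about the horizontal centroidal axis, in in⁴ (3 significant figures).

I_xx ≈ 558 in⁴

Decompose the section into non-overlapping parts with the origin at the bottom-left of its bounding rectangle.
Bottom flange: 11.6 × 1.1, A = 12.76 in², y = 0.55 in, Ī = 1.2866 in⁴.
Web: 0.8 × 8, A = 6.4 in², y = 5.1 in, Ī = 34.133 in⁴.
Top flange: 11.6 × 1.1, A = 12.76 in², y = 9.65 in, Ī = 1.2866 in⁴.
Hole (subtracted): ⌀0.65, A = 0.33183 in², y = 0.55 in, Ī = 0.0087624 in⁴.
Centroid: ȳ = ΣA·y / ΣA = 5.1478 in.
Transfer each piece to the horizontal centroidal axis using Ī + A·d² with d = y − 5.1478:
  bottom flange: d = -4.5978 in → contributes +271.03 in⁴
  web: d = -0.047797 in → contributes +34.148 in⁴
  top flange: d = 4.5022 in → contributes +259.93 in⁴
  hole: d = -4.5978 in → contributes −7.0236 in⁴
Total I = 558.08 in⁴.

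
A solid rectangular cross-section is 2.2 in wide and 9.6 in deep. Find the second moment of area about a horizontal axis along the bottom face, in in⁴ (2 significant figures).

I_base ≈ 650 in⁴

The section: 2.2 × 9.6, A = 21.12 in², y = 4.8 in, Ī = 162.2 in⁴.
Transfer it to the bottom edge using Ī + A·d² with d = y − 0:
  the section: d = 4.8 in → contributes +648.8 in⁴
Total I = 648.8 in⁴.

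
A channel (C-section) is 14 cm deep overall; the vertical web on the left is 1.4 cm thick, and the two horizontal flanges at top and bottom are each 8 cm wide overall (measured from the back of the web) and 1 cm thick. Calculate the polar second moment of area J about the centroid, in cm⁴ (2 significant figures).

Break the section into simple shapes (no overlaps), measuring from the bottom-left corner of the bounding box.
Web: 1.4 × 14, A = 19.6 cm², y = 7 cm, Ī = 320.1 cm⁴.
Top flange (beyond web): 6.6 × 1, A = 6.6 cm², y = 13.5 cm, Ī = 0.55 cm⁴.
Bottom flange (beyond web): 6.6 × 1, A = 6.6 cm², y = 0.5 cm, Ī = 0.55 cm⁴.
By symmetry the centroid is at mid-height, ȳ = 7 cm.
Transfer each piece to the centroidal x-axis using Ī + A·d² with d = y − 7:
  web: d = 0 cm → contributes +320.1 cm⁴
  top flange (beyond web): d = 6.5 cm → contributes +279.4 cm⁴
  bottom flange (beyond web): d = -6.5 cm → contributes +279.4 cm⁴
Total I = 878.9 cm⁴.
For the y-axis: x̄ = 2.31 cm.
Repeating about the centroidal y-axis gives I_y = 177.3 cm⁴.
Polar second moment: J = I_x + I_y = 1 056 cm⁴.

J ≈ 1100 cm⁴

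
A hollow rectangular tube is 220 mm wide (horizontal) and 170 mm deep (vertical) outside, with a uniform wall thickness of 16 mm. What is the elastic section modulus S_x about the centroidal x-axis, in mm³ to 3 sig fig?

Split into non-overlapping primitives; take the origin at the lower-left of the bounding box.
Outer rectangle: 220 × 170, A = 37 400 mm², y = 85 mm, Ī = 90 071 667 mm⁴.
Inner void (subtracted): 188 × 138, A = 25 944 mm², y = 85 mm, Ī = 41 173 128 mm⁴.
By symmetry the centroid is at mid-height, ȳ = 85 mm.
All pieces are centred on the centroidal x-axis, so I = ΣĪ (holes subtracted) = 48 898 539 mm⁴.
Extreme fibre distance c = 85 mm; S = I/c = 575 277 mm³.

S_x ≈ 5.75 × 10⁵ mm³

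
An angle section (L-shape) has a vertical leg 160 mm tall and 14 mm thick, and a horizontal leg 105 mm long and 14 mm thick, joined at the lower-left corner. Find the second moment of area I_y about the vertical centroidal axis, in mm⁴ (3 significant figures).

I_y ≈ 3.15 × 10⁶ mm⁴

Treat the section as a set of non-overlapping primitives; coordinates are from the bounding-box lower-left.
Vertical leg: 14 × 160, A = 2 240 mm², x = 7 mm, Ī = 36 587 mm⁴.
Horizontal leg (remainder): 91 × 14, A = 1 274 mm², x = 59.5 mm, Ī = 879 166 mm⁴.
Centroid: x̄ = ΣA·x / ΣA = 26.034 mm.
Transfer each piece to the vertical centroidal axis using Ī + A·d² with d = x − 26.034:
  vertical leg: d = -19.034 mm → contributes +848 112 mm⁴
  horizontal leg (remainder): d = 33.466 mm → contributes +2 306 024 mm⁴
Total I = 3 154 135 mm⁴.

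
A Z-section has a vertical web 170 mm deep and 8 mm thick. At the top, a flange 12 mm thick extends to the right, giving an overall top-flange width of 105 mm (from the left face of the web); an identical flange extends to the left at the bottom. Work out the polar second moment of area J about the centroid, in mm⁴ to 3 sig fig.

Treat the section as a set of non-overlapping primitives; coordinates are from the bounding-box lower-left.
Web: 8 × 170, A = 1 360 mm², y = 85 mm, Ī = 3 275 333 mm⁴.
Top flange (beyond web): 97 × 12, A = 1 164 mm², y = 164 mm, Ī = 13 968 mm⁴.
Bottom flange (beyond web): 97 × 12, A = 1 164 mm², y = 6 mm, Ī = 13 968 mm⁴.
Centroid: ȳ = ΣA·y / ΣA = 85 mm.
Transfer each piece to the centroidal x-axis using Ī + A·d² with d = y − 85:
  web: d = 0 mm → contributes +3 275 333 mm⁴
  top flange (beyond web): d = 79 mm → contributes +7 278 492 mm⁴
  bottom flange (beyond web): d = -79 mm → contributes +7 278 492 mm⁴
Total I = 17 832 317 mm⁴.
For the y-axis: x̄ = 101 mm.
Repeating about the centroidal y-axis gives I_y = 8 249 149 mm⁴.
Polar second moment: J = I_x + I_y = 26 081 467 mm⁴.

J ≈ 2.61 × 10⁷ mm⁴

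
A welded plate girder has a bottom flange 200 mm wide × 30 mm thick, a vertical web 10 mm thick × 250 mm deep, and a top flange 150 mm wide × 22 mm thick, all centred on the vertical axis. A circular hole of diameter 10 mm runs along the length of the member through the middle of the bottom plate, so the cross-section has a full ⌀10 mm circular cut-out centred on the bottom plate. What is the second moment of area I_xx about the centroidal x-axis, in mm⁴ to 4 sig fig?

I_xx ≈ 1.784 × 10⁸ mm⁴

Treat the section as a set of non-overlapping primitives; coordinates are from the bounding-box lower-left.
Bottom plate: 200 × 30, A = 6 000 mm², y = 15 mm, Ī = 450 000 mm⁴.
Web plate: 10 × 250, A = 2 500 mm², y = 155 mm, Ī = 13 020 833 mm⁴.
Top plate: 150 × 22, A = 3 300 mm², y = 291 mm, Ī = 133 100 mm⁴.
Hole (subtracted): ⌀10, A = 78.5398 mm², y = 15 mm, Ī = 490.874 mm⁴.
Centroid: ȳ = ΣA·y / ΣA = 122.563 mm.
Transfer each piece to the centroidal x-axis using Ī + A·d² with d = y − 122.563:
  bottom plate: d = -107.563 mm → contributes +69 869 298 mm⁴
  web plate: d = 32.4366 mm → contributes +15 651 167 mm⁴
  top plate: d = 168.437 mm → contributes +93 757 042 mm⁴
  hole: d = -107.563 mm → contributes −909 187 mm⁴
Total I = 178 368 320 mm⁴.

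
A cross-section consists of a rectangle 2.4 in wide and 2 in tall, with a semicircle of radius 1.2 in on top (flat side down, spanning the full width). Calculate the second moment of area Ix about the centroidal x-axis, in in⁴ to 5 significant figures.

Split into non-overlapping primitives; take the origin at the lower-left of the bounding box.
Rectangular body: 2.4 × 2, A = 4.8 in², y = 1 in, Ī = 1.6 in⁴.
Semicircular cap: semicircle r = 1.2, A = 2.261947 in², y = 2.509296 in, Ī = 0.227592 in⁴.
Centroid: ȳ = ΣA·y / ΣA = 1.483429 in.
Transfer each piece to the centroidal x-axis using Ī + A·d² with d = y − 1.483429:
  rectangular body: d = -0.4834286 in → contributes +2.721775 in⁴
  semicircular cap: d = 1.025867 in → contributes +2.608073 in⁴
Total I = 5.329848 in⁴.

Ix ≈ 5.3298 in⁴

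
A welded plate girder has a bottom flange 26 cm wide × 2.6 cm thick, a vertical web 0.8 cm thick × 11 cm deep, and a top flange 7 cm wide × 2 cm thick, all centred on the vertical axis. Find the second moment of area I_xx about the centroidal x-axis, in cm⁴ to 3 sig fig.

I_xx ≈ 2350 cm⁴

Split into non-overlapping primitives; take the origin at the lower-left of the bounding box.
Bottom plate: 26 × 2.6, A = 67.6 cm², y = 1.3 cm, Ī = 38.081 cm⁴.
Web plate: 0.8 × 11, A = 8.8 cm², y = 8.1 cm, Ī = 88.733 cm⁴.
Top plate: 7 × 2, A = 14 cm², y = 14.6 cm, Ī = 4.6667 cm⁴.
Centroid: ȳ = ΣA·y / ΣA = 4.0217 cm.
Transfer each piece to the centroidal x-axis using Ī + A·d² with d = y − 4.0217:
  bottom plate: d = -2.7217 cm → contributes +538.83 cm⁴
  web plate: d = 4.0783 cm → contributes +235.1 cm⁴
  top plate: d = 10.578 cm → contributes +1571.3 cm⁴
Total I = 2345.2 cm⁴.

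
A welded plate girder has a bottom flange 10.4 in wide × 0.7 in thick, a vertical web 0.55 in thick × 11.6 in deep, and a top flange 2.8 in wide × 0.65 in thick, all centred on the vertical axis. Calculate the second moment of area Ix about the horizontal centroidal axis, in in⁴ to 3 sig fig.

Ix ≈ 342 in⁴

Split into non-overlapping primitives; take the origin at the lower-left of the bounding box.
Bottom plate: 10.4 × 0.7, A = 7.28 in², y = 0.35 in, Ī = 0.29727 in⁴.
Web plate: 0.55 × 11.6, A = 6.38 in², y = 6.5 in, Ī = 71.541 in⁴.
Top plate: 2.8 × 0.65, A = 1.82 in², y = 12.625 in, Ī = 0.064079 in⁴.
Centroid: ȳ = ΣA·y / ΣA = 4.3279 in.
Transfer each piece to the horizontal centroidal axis using Ī + A·d² with d = y − 4.3279:
  bottom plate: d = -3.9779 in → contributes +115.49 in⁴
  web plate: d = 2.1721 in → contributes +101.64 in⁴
  top plate: d = 8.2971 in → contributes +125.36 in⁴
Total I = 342.49 in⁴.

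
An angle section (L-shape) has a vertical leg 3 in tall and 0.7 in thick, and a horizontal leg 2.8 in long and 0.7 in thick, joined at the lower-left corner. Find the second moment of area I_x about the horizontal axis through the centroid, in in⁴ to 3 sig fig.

I_x ≈ 2.78 in⁴

Split into non-overlapping primitives; take the origin at the lower-left of the bounding box.
Vertical leg: 0.7 × 3, A = 2.1 in², y = 1.5 in, Ī = 1.575 in⁴.
Horizontal leg (remainder): 2.1 × 0.7, A = 1.47 in², y = 0.35 in, Ī = 0.060025 in⁴.
Centroid: ȳ = ΣA·y / ΣA = 1.0265 in.
Transfer each piece to the horizontal axis through the centroid using Ī + A·d² with d = y − 1.0265:
  vertical leg: d = 0.47353 in → contributes +2.0459 in⁴
  horizontal leg (remainder): d = -0.67647 in → contributes +0.73272 in⁴
Total I = 2.7786 in⁴.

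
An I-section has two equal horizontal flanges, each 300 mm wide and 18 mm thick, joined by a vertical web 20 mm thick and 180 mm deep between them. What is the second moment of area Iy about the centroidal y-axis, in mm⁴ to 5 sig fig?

Treat the section as a set of non-overlapping primitives; coordinates are from the bounding-box lower-left.
Bottom flange: 300 × 18, A = 5 400 mm², x = 150 mm, Ī = 40 500 000 mm⁴.
Web: 20 × 180, A = 3 600 mm², x = 150 mm, Ī = 120 000 mm⁴.
Top flange: 300 × 18, A = 5 400 mm², x = 150 mm, Ī = 40 500 000 mm⁴.
By symmetry the centroid is at mid-width, x̄ = 150 mm.
All pieces are centred on the centroidal y-axis, so I = ΣĪ = 81 120 000 mm⁴.

Iy ≈ 8.1120 × 10⁷ mm⁴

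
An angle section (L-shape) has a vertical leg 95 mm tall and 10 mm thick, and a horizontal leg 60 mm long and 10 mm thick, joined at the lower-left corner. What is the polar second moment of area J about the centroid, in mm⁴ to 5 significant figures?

J ≈ 1.7173 × 10⁶ mm⁴

Treat the section as a set of non-overlapping primitives; coordinates are from the bounding-box lower-left.
Vertical leg: 10 × 95, A = 950 mm², y = 47.5 mm, Ī = 714479.2 mm⁴.
Horizontal leg (remainder): 50 × 10, A = 500 mm², y = 5 mm, Ī = 4166.667 mm⁴.
Centroid: ȳ = ΣA·y / ΣA = 32.84483 mm.
Transfer each piece to the centroidal x-axis using Ī + A·d² with d = y − 32.84483:
  vertical leg: d = 14.65517 mm → contributes +918514.5 mm⁴
  horizontal leg (remainder): d = -27.84483 mm → contributes +391833.9 mm⁴
Total I = 1 310 348 mm⁴.
For the y-axis: x̄ = 15.34483 mm.
Repeating about the centroidal y-axis gives I_y = 406910.9 mm⁴.
Polar second moment: J = I_x + I_y = 1 717 259 mm⁴.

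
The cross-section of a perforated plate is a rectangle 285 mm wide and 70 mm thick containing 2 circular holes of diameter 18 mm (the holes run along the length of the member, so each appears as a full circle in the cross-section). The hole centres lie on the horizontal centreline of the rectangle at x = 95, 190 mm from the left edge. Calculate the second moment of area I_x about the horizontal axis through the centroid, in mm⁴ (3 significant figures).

Split into non-overlapping primitives; take the origin at the lower-left of the bounding box.
Plate: 285 × 70, A = 19 950 mm², y = 35 mm, Ī = 8 146 250 mm⁴.
Hole 1 (subtracted): ⌀18, A = 254.47 mm², y = 35 mm, Ī = 5 153 mm⁴.
Hole 2 (subtracted): ⌀18, A = 254.47 mm², y = 35 mm, Ī = 5 153 mm⁴.
By symmetry the centroid is at mid-height, ȳ = 35 mm.
All pieces are centred on the horizontal axis through the centroid, so I = ΣĪ (holes subtracted) = 8 135 944 mm⁴.

I_x ≈ 8.14 × 10⁶ mm⁴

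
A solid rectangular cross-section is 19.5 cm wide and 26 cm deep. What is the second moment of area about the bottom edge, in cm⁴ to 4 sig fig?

I_base ≈ 1.142 × 10⁵ cm⁴

The section: 19.5 × 26, A = 507 cm², y = 13 cm, Ī = 28 561 cm⁴.
Transfer it to a horizontal axis along the bottom face using Ī + A·d² with d = y − 0:
  the section: d = 13 cm → contributes +114 244 cm⁴
Total I = 114 244 cm⁴.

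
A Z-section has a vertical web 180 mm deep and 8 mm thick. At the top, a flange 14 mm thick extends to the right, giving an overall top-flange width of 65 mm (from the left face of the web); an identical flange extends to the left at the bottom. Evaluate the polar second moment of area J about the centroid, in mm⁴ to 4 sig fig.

Decompose the section into non-overlapping parts with the origin at the bottom-left of its bounding rectangle.
Web: 8 × 180, A = 1 440 mm², y = 90 mm, Ī = 3 888 000 mm⁴.
Top flange (beyond web): 57 × 14, A = 798 mm², y = 173 mm, Ī = 13 034 mm⁴.
Bottom flange (beyond web): 57 × 14, A = 798 mm², y = 7 mm, Ī = 13 034 mm⁴.
Centroid: ȳ = ΣA·y / ΣA = 90 mm.
Transfer each piece to the centroidal x-axis using Ī + A·d² with d = y − 90:
  web: d = 0 mm → contributes +3 888 000 mm⁴
  top flange (beyond web): d = 83 mm → contributes +5 510 456 mm⁴
  bottom flange (beyond web): d = -83 mm → contributes +5 510 456 mm⁴
Total I = 14 908 912 mm⁴.
For the y-axis: x̄ = 61 mm.
Repeating about the centroidal y-axis gives I_y = 2 125 572 mm⁴.
Polar second moment: J = I_x + I_y = 17 034 484 mm⁴.

J ≈ 1.703 × 10⁷ mm⁴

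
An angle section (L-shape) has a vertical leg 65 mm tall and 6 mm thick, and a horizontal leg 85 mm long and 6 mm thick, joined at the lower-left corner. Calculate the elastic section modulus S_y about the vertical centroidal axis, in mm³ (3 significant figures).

Split into non-overlapping primitives; take the origin at the lower-left of the bounding box.
Vertical leg: 6 × 65, A = 390 mm², x = 3 mm, Ī = 1 170 mm⁴.
Horizontal leg (remainder): 79 × 6, A = 474 mm², x = 45.5 mm, Ī = 246 520 mm⁴.
Centroid: x̄ = ΣA·x / ΣA = 26.316 mm.
Transfer each piece to the vertical centroidal axis using Ī + A·d² with d = x − 26.316:
  vertical leg: d = -23.316 mm → contributes +213 187 mm⁴
  horizontal leg (remainder): d = 19.184 mm → contributes +420 964 mm⁴
Total I = 634 152 mm⁴.
Extreme fibre distance c = 58.684 mm; S = I/c = 10 806 mm³.

S_y ≈ 1.08 × 10⁴ mm³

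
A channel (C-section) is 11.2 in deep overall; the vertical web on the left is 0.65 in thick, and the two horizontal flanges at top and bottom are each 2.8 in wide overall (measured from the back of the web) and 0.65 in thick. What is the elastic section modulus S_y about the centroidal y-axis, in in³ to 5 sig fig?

Treat the section as a set of non-overlapping primitives; coordinates are from the bounding-box lower-left.
Web: 0.65 × 11.2, A = 7.28 in², x = 0.325 in, Ī = 0.2563167 in⁴.
Top flange (beyond web): 2.15 × 0.65, A = 1.3975 in², x = 1.725 in, Ī = 0.5383286 in⁴.
Bottom flange (beyond web): 2.15 × 0.65, A = 1.3975 in², x = 1.725 in, Ī = 0.5383286 in⁴.
Centroid: x̄ = ΣA·x / ΣA = 0.7133871 in.
Transfer each piece to the centroidal y-axis using Ī + A·d² with d = x − 0.7133871:
  web: d = -0.3883871 in → contributes +1.354465 in⁴
  top flange (beyond web): d = 1.011613 in → contributes +1.968475 in⁴
  bottom flange (beyond web): d = 1.011613 in → contributes +1.968475 in⁴
Total I = 5.291415 in⁴.
Extreme fibre distance c = 2.086613 in; S = I/c = 2.535887 in³.

S_y ≈ 2.5359 in³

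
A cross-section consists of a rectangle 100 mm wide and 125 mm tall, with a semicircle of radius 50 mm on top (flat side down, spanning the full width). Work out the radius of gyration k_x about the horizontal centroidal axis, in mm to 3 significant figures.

Split into non-overlapping primitives; take the origin at the lower-left of the bounding box.
Rectangular body: 100 × 125, A = 12 500 mm², y = 62.5 mm, Ī = 16 276 042 mm⁴.
Semicircular cap: semicircle r = 50, A = 3 927 mm², y = 146.22 mm, Ī = 685 981 mm⁴.
Centroid: ȳ = ΣA·y / ΣA = 82.514 mm.
Transfer each piece to the horizontal centroidal axis using Ī + A·d² with d = y − 82.514:
  rectangular body: d = -20.014 mm → contributes +21 283 058 mm⁴
  semicircular cap: d = 63.707 mm → contributes +16 623 810 mm⁴
Total I = 37 906 868 mm⁴.
Radius of gyration: k = √(I/A) = √(37 906 868 / 16 427) = 48.037 mm.

k_x ≈ 48.0 mm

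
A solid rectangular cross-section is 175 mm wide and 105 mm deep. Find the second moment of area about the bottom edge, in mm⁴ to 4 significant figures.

I_base ≈ 6.753 × 10⁷ mm⁴

The section: 175 × 105, A = 18 375 mm², y = 52.5 mm, Ī = 16 882 031 mm⁴.
Transfer it to the base of the section using Ī + A·d² with d = y − 0:
  the section: d = 52.5 mm → contributes +67 528 125 mm⁴
Total I = 67 528 125 mm⁴.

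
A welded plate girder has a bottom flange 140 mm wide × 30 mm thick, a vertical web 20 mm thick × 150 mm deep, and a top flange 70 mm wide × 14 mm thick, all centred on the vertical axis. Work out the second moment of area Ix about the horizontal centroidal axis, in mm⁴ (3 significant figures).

Break the section into simple shapes (no overlaps), measuring from the bottom-left corner of the bounding box.
Bottom plate: 140 × 30, A = 4 200 mm², y = 15 mm, Ī = 315 000 mm⁴.
Web plate: 20 × 150, A = 3 000 mm², y = 105 mm, Ī = 5 625 000 mm⁴.
Top plate: 70 × 14, A = 980 mm², y = 187 mm, Ī = 16 007 mm⁴.
Centroid: ȳ = ΣA·y / ΣA = 68.614 mm.
Transfer each piece to the horizontal centroidal axis using Ī + A·d² with d = y − 68.614:
  bottom plate: d = -53.614 mm → contributes +12 387 597 mm⁴
  web plate: d = 36.386 mm → contributes +9 596 890 mm⁴
  top plate: d = 118.39 mm → contributes +13 751 018 mm⁴
Total I = 35 735 506 mm⁴.

Ix ≈ 3.57 × 10⁷ mm⁴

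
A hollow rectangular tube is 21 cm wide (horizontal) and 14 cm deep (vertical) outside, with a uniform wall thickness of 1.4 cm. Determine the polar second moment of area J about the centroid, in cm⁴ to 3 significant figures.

J ≈ 7850 cm⁴

Decompose the section into non-overlapping parts with the origin at the bottom-left of its bounding rectangle.
Outer rectangle: 21 × 14, A = 294 cm², y = 7 cm, Ī = 4 802 cm⁴.
Inner void (subtracted): 18.2 × 11.2, A = 203.84 cm², y = 7 cm, Ī = 2130.8 cm⁴.
By symmetry the centroid is at mid-height, ȳ = 7 cm.
All pieces are centred on the centroidal x-axis, so I = ΣĪ (holes subtracted) = 2671.2 cm⁴.
Repeating about the centroidal y-axis gives I_y = 5177.8 cm⁴.
Polar second moment: J = I_x + I_y = 7 849 cm⁴.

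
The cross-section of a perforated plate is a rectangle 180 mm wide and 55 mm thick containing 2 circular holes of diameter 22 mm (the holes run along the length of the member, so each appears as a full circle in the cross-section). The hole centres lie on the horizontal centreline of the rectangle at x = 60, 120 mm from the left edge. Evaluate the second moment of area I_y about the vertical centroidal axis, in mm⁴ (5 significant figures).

Break the section into simple shapes (no overlaps), measuring from the bottom-left corner of the bounding box.
Plate: 180 × 55, A = 9 900 mm², x = 90 mm, Ī = 26 730 000 mm⁴.
Hole 1 (subtracted): ⌀22, A = 380.1327 mm², x = 60 mm, Ī = 11499.01 mm⁴.
Hole 2 (subtracted): ⌀22, A = 380.1327 mm², x = 120 mm, Ī = 11499.01 mm⁴.
By symmetry the centroid is at mid-width, x̄ = 90 mm.
Transfer each piece to the vertical centroidal axis using Ī + A·d² with d = x − 90:
  plate: d = 0 mm → contributes +26 730 000 mm⁴
  hole 1: d = -30 mm → contributes −353618.5 mm⁴
  hole 2: d = 30 mm → contributes −353618.5 mm⁴
Total I = 26 022 763 mm⁴.

I_y ≈ 2.6023 × 10⁷ mm⁴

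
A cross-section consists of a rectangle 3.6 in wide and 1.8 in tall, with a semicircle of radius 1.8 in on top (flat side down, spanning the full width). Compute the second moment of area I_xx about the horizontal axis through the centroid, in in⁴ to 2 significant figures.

Break the section into simple shapes (no overlaps), measuring from the bottom-left corner of the bounding box.
Rectangular body: 3.6 × 1.8, A = 6.48 in², y = 0.9 in, Ī = 1.75 in⁴.
Semicircular cap: semicircle r = 1.8, A = 5.089 in², y = 2.564 in, Ī = 1.152 in⁴.
Centroid: ȳ = ΣA·y / ΣA = 1.632 in.
Transfer each piece to the horizontal axis through the centroid using Ī + A·d² with d = y − 1.632:
  rectangular body: d = -0.732 in → contributes +5.221 in⁴
  semicircular cap: d = 0.932 in → contributes +5.573 in⁴
Total I = 10.79 in⁴.

I_xx ≈ 11 in⁴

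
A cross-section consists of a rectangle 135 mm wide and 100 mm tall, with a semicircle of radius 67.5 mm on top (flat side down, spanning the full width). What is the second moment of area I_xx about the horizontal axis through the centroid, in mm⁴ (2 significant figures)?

Split into non-overlapping primitives; take the origin at the lower-left of the bounding box.
Rectangular body: 135 × 100, A = 13 500 mm², y = 50 mm, Ī = 11 250 000 mm⁴.
Semicircular cap: semicircle r = 67.5, A = 7 157 mm², y = 128.6 mm, Ī = 2 278 490 mm⁴.
Centroid: ȳ = ΣA·y / ΣA = 77.25 mm.
Transfer each piece to the horizontal axis through the centroid using Ī + A·d² with d = y − 77.25:
  rectangular body: d = -27.25 mm → contributes +21 273 762 mm⁴
  semicircular cap: d = 51.4 mm → contributes +21 186 120 mm⁴
Total I = 42 459 883 mm⁴.

I_xx ≈ 4.2 × 10⁷ mm⁴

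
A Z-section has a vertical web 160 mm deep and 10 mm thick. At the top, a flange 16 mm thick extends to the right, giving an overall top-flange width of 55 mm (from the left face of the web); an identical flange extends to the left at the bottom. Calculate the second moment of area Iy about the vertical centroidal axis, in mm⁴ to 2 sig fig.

Iy ≈ 1.3 × 10⁶ mm⁴

Split into non-overlapping primitives; take the origin at the lower-left of the bounding box.
Web: 10 × 160, A = 1 600 mm², x = 50 mm, Ī = 13 333 mm⁴.
Top flange (beyond web): 45 × 16, A = 720 mm², x = 77.5 mm, Ī = 121 500 mm⁴.
Bottom flange (beyond web): 45 × 16, A = 720 mm², x = 22.5 mm, Ī = 121 500 mm⁴.
Centroid: x̄ = ΣA·x / ΣA = 50 mm.
Transfer each piece to the vertical centroidal axis using Ī + A·d² with d = x − 50:
  web: d = 0 mm → contributes +13 333 mm⁴
  top flange (beyond web): d = 27.5 mm → contributes +666 000 mm⁴
  bottom flange (beyond web): d = -27.5 mm → contributes +666 000 mm⁴
Total I = 1 345 333 mm⁴.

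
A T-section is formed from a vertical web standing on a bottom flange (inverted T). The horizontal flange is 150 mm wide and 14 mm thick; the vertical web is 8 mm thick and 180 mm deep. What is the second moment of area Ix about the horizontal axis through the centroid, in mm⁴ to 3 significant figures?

Break the section into simple shapes (no overlaps), measuring from the bottom-left corner of the bounding box.
Flange: 150 × 14, A = 2 100 mm², y = 7 mm, Ī = 34 300 mm⁴.
Web: 8 × 180, A = 1 440 mm², y = 104 mm, Ī = 3 888 000 mm⁴.
Centroid: ȳ = ΣA·y / ΣA = 46.458 mm.
Transfer each piece to the horizontal axis through the centroid using Ī + A·d² with d = y − 46.458:
  flange: d = -39.458 mm → contributes +3 303 799 mm⁴
  web: d = 57.542 mm → contributes +8 656 020 mm⁴
Total I = 11 959 819 mm⁴.

Ix ≈ 1.20 × 10⁷ mm⁴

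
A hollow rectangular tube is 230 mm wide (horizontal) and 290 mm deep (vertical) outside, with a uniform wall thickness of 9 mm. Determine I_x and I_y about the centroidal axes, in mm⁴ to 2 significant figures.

Split into non-overlapping primitives; take the origin at the lower-left of the bounding box.
Outer rectangle: 230 × 290, A = 66 700 mm², y = 145 mm, Ī = 467 455 833 mm⁴.
Inner void (subtracted): 212 × 272, A = 57 664 mm², y = 145 mm, Ī = 355 517 781 mm⁴.
By symmetry the centroid is at mid-height, ȳ = 145 mm.
All pieces are centred on the centroidal x-axis, so I = ΣĪ (holes subtracted) = 111 938 052 mm⁴.
Repeating about the centroidal y-axis gives I_y = 78 064 932 mm⁴.

I_x ≈ 1.1 × 10⁸ mm⁴, I_y ≈ 7.8 × 10⁷ mm⁴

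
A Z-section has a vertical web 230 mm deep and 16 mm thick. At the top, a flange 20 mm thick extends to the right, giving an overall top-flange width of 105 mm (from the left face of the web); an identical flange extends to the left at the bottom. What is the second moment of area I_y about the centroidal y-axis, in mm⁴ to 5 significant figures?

I_y ≈ 1.2241 × 10⁷ mm⁴

Treat the section as a set of non-overlapping primitives; coordinates are from the bounding-box lower-left.
Web: 16 × 230, A = 3 680 mm², x = 97 mm, Ī = 78506.67 mm⁴.
Top flange (beyond web): 89 × 20, A = 1 780 mm², x = 149.5 mm, Ī = 1 174 948 mm⁴.
Bottom flange (beyond web): 89 × 20, A = 1 780 mm², x = 44.5 mm, Ī = 1 174 948 mm⁴.
Centroid: x̄ = ΣA·x / ΣA = 97 mm.
Transfer each piece to the centroidal y-axis using Ī + A·d² with d = x − 97:
  web: d = 0 mm → contributes +78506.67 mm⁴
  top flange (beyond web): d = 52.5 mm → contributes +6 081 073 mm⁴
  bottom flange (beyond web): d = -52.5 mm → contributes +6 081 073 mm⁴
Total I = 12 240 653 mm⁴.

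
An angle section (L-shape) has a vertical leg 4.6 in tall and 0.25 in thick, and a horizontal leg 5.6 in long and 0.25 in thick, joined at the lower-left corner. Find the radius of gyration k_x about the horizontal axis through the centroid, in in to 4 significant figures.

k_x ≈ 1.412 in

Split into non-overlapping primitives; take the origin at the lower-left of the bounding box.
Vertical leg: 0.25 × 4.6, A = 1.15 in², y = 2.3 in, Ī = 2.02783 in⁴.
Horizontal leg (remainder): 5.35 × 0.25, A = 1.3375 in², y = 0.125 in, Ī = 0.00696615 in⁴.
Centroid: ȳ = ΣA·y / ΣA = 1.13053 in.
Transfer each piece to the horizontal axis through the centroid using Ī + A·d² with d = y − 1.13053:
  vertical leg: d = 1.16947 in → contributes +3.60065 in⁴
  horizontal leg (remainder): d = -1.00553 in → contributes +1.35929 in⁴
Total I = 4.95994 in⁴.
Radius of gyration: k = √(I/A) = √(4.95994 / 2.4875) = 1.41207 in.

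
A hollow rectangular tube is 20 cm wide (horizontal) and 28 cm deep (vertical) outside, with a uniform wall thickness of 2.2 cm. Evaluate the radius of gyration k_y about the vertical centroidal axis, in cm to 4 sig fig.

Split into non-overlapping primitives; take the origin at the lower-left of the bounding box.
Outer rectangle: 20 × 28, A = 560 cm², x = 10 cm, Ī = 18666.7 cm⁴.
Inner void (subtracted): 15.6 × 23.6, A = 368.16 cm², x = 10 cm, Ī = 7466.28 cm⁴.
By symmetry the centroid is at mid-width, x̄ = 10 cm.
All pieces are centred on the vertical centroidal axis, so I = ΣĪ (holes subtracted) = 11200.4 cm⁴.
Radius of gyration: k = √(I/A) = √(11200.4 / 191.84) = 7.64094 cm.

k_y ≈ 7.641 cm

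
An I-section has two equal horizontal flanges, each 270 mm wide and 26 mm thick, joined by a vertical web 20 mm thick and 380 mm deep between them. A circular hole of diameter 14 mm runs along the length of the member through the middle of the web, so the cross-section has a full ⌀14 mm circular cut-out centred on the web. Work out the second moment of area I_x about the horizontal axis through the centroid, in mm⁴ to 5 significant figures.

Treat the section as a set of non-overlapping primitives; coordinates are from the bounding-box lower-left.
Bottom flange: 270 × 26, A = 7 020 mm², y = 13 mm, Ī = 395 460 mm⁴.
Web: 20 × 380, A = 7 600 mm², y = 216 mm, Ī = 91 453 333 mm⁴.
Top flange: 270 × 26, A = 7 020 mm², y = 419 mm, Ī = 395 460 mm⁴.
Hole (subtracted): ⌀14, A = 153.938 mm², y = 216 mm, Ī = 1885.741 mm⁴.
By symmetry the centroid is at mid-height, ȳ = 216 mm.
Transfer each piece to the horizontal axis through the centroid using Ī + A·d² with d = y − 216:
  bottom flange: d = -203 mm → contributes +289 682 640 mm⁴
  web: d = 0 mm → contributes +91 453 333 mm⁴
  top flange: d = 203 mm → contributes +289 682 640 mm⁴
  hole: d = 0 mm → contributes −1885.741 mm⁴
Total I = 670 816 728 mm⁴.

I_x ≈ 6.7082 × 10⁸ mm⁴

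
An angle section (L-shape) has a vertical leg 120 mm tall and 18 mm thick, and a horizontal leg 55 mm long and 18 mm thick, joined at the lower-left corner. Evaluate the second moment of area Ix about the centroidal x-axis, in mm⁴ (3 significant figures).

Ix ≈ 3.93 × 10⁶ mm⁴

Decompose the section into non-overlapping parts with the origin at the bottom-left of its bounding rectangle.
Vertical leg: 18 × 120, A = 2 160 mm², y = 60 mm, Ī = 2 592 000 mm⁴.
Horizontal leg (remainder): 37 × 18, A = 666 mm², y = 9 mm, Ī = 17 982 mm⁴.
Centroid: ȳ = ΣA·y / ΣA = 47.981 mm.
Transfer each piece to the centroidal x-axis using Ī + A·d² with d = y − 47.981:
  vertical leg: d = 12.019 mm → contributes +2 904 031 mm⁴
  horizontal leg (remainder): d = -38.981 mm → contributes +1 029 976 mm⁴
Total I = 3 934 007 mm⁴.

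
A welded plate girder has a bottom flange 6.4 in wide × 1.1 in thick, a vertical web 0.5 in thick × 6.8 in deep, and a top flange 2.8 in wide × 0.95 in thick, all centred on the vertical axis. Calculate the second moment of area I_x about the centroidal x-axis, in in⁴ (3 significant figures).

Treat the section as a set of non-overlapping primitives; coordinates are from the bounding-box lower-left.
Bottom plate: 6.4 × 1.1, A = 7.04 in², y = 0.55 in, Ī = 0.70987 in⁴.
Web plate: 0.5 × 6.8, A = 3.4 in², y = 4.5 in, Ī = 13.101 in⁴.
Top plate: 2.8 × 0.95, A = 2.66 in², y = 8.375 in, Ī = 0.20005 in⁴.
Centroid: ȳ = ΣA·y / ΣA = 3.1641 in.
Transfer each piece to the centroidal x-axis using Ī + A·d² with d = y − 3.1641:
  bottom plate: d = -2.6141 in → contributes +48.817 in⁴
  web plate: d = 1.3359 in → contributes +19.169 in⁴
  top plate: d = 5.2109 in → contributes +72.429 in⁴
Total I = 140.42 in⁴.

I_x ≈ 140 in⁴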